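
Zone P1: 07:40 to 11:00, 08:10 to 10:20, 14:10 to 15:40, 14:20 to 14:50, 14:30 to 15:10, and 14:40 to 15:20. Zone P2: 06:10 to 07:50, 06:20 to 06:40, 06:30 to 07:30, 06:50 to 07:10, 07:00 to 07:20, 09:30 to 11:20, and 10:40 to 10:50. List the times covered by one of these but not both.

06:10–07:40, 07:50–09:30, 11:00–11:20, 14:10–15:40

First set merges to 07:40–11:00, 14:10–15:40.
Second set merges to 06:10–07:50, 09:30–11:20.
A \ B = 07:50–09:30, 14:10–15:40.
B \ A = 06:10–07:40, 11:00–11:20.
Union of the two gives the symmetric difference.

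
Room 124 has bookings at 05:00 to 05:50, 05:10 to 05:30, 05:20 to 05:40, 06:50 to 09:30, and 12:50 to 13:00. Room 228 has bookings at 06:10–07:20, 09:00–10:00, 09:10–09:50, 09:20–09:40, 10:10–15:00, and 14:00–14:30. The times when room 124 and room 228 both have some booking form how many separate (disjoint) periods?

Merge the first list: 05:00–05:50, 06:50–09:30, 12:50–13:00.
Merge the second list: 06:10–07:20, 09:00–10:00, 10:10–15:00.
A ∩ B = 06:50–07:20, 09:00–09:30, 12:50–13:00.
That is 3 disjoint pieces.

3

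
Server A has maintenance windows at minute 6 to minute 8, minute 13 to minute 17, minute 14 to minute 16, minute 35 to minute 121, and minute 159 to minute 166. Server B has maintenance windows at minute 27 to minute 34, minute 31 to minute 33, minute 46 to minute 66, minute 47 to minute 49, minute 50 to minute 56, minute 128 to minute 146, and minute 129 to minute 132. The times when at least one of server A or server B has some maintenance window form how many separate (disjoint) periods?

First set merges to minute 6 to minute 8, minute 13 to minute 17, minute 35 to minute 121, minute 159 to minute 166.
Second set merges to minute 27 to minute 34, minute 46 to minute 66, minute 128 to minute 146.
A ∪ B = minute 6 to minute 8, minute 13 to minute 17, minute 27 to minute 34, minute 35 to minute 121, minute 128 to minute 146, minute 159 to minute 166.
That is 6 disjoint pieces.

6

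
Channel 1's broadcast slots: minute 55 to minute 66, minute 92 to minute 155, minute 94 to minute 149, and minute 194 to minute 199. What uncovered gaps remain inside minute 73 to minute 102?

minute 73 to minute 92

Covered (merged): minute 55 to minute 66, minute 92 to minute 155, minute 194 to minute 199.
Complement within minute 73 to minute 102: minute 73 to minute 92.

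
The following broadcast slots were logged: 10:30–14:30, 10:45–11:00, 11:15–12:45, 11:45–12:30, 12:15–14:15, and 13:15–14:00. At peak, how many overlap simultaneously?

Walk the sorted start/end points keeping a running depth.
The depth first hits 4 at 12:15.

4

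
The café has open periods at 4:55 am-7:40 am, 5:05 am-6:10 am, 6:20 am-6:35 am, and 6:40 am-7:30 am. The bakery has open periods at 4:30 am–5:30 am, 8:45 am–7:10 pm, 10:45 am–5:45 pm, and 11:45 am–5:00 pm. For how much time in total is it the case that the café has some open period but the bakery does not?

2 h 10 min

A, merged: 4:55 am–7:40 am.
B, merged: 4:30 am–5:30 am, 8:45 am–7:10 pm.
A \ B = 5:30 am–7:40 am.
Total: 2 h 10 min.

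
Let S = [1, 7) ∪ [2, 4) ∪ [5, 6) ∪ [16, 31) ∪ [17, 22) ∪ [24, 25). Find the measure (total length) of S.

21

Merged: [1, 7), [16, 31).
Lengths: 6 + 15 = 21.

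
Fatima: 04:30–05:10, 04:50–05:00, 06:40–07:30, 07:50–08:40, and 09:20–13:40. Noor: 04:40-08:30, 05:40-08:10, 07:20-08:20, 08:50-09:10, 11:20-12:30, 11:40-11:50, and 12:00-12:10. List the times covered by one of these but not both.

04:30–04:40, 05:10–06:40, 07:30–07:50, 08:30–08:40, 08:50–09:10, 09:20–11:20, 12:30–13:40

A, merged: 04:30–05:10, 06:40–07:30, 07:50–08:40, 09:20–13:40.
B, merged: 04:40–08:30, 08:50–09:10, 11:20–12:30.
A but not B: 04:30–04:40, 08:30–08:40, 09:20–11:20, 12:30–13:40.
B but not A: 05:10–06:40, 07:30–07:50, 08:50–09:10.
Combining gives A △ B.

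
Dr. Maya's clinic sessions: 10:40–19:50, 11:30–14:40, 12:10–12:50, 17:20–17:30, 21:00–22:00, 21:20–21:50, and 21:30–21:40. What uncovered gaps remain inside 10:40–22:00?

19:50–21:00

After merging, the occupied span is 10:40–19:50, 21:00–22:00.
Gaps within 10:40–22:00: 19:50–21:00.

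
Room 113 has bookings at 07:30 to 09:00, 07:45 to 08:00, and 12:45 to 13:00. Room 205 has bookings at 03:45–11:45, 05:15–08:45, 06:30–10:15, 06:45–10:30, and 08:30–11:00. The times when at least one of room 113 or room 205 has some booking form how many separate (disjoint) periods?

2

Merge the first list: 07:30-09:00, 12:45-13:00.
Merge the second list: 03:45-11:45.
A ∪ B = 03:45-11:45, 12:45-13:00.
That is 2 disjoint pieces.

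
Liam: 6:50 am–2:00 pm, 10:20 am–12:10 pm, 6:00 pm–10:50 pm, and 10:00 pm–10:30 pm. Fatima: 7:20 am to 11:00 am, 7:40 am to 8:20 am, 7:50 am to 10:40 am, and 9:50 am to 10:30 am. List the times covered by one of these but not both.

6:50 am-7:20 am, 11:00 am-2:00 pm, 6:00 pm-10:50 pm

A, merged: 6:50 am-2:00 pm, 6:00 pm-10:50 pm.
B, merged: 7:20 am-11:00 am.
A \ B = 6:50 am-7:20 am, 11:00 am-2:00 pm, 6:00 pm-10:50 pm.
B \ A = none.
Union of the two gives the symmetric difference.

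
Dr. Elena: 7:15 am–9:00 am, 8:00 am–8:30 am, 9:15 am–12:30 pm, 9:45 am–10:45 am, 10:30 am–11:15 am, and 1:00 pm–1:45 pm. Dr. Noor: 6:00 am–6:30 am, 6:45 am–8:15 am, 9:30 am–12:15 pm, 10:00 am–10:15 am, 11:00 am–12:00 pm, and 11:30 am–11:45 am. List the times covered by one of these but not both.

Merge the first list: 7:15 am-9:00 am, 9:15 am-12:30 pm, 1:00 pm-1:45 pm.
Merge the second list: 6:00 am-6:30 am, 6:45 am-8:15 am, 9:30 am-12:15 pm.
A \ B = 8:15 am-9:00 am, 9:15 am-9:30 am, 12:15 pm-12:30 pm, 1:00 pm-1:45 pm.
B \ A = 6:00 am-6:30 am, 6:45 am-7:15 am.
Union of the two gives the symmetric difference.

6:00 am-6:30 am, 6:45 am-7:15 am, 8:15 am-9:00 am, 9:15 am-9:30 am, 12:15 pm-12:30 pm, 1:00 pm-1:45 pm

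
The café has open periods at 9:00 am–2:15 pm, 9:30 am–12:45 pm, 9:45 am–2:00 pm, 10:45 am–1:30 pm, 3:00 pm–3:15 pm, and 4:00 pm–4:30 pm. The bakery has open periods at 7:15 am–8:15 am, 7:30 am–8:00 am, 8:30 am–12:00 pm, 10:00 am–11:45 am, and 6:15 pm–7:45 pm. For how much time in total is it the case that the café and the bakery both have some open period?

3 h

First set merges to 9:00 am-2:15 pm, 3:00 pm-3:15 pm, 4:00 pm-4:30 pm.
Second set merges to 7:15 am-8:15 am, 8:30 am-12:00 pm, 6:15 pm-7:45 pm.
A ∩ B = 9:00 am-12:00 pm.
Total: 3 h.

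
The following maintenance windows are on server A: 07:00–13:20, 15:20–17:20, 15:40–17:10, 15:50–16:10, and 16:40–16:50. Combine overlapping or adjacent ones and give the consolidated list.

07:00–13:20, 15:20–17:20

15:20–17:20 is disjoint → start new block.
15:40–17:10 overlaps/touches 15:20–17:20 → extend to 15:20–17:20.
15:50–16:10 overlaps/touches 15:20–17:20 → extend to 15:20–17:20.
16:40–16:50 overlaps/touches 15:20–17:20 → extend to 15:20–17:20.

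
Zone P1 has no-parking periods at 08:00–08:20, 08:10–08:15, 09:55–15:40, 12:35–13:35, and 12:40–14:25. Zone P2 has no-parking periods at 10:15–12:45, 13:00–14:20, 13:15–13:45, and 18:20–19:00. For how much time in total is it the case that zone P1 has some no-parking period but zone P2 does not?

A, merged: 08:00–08:20, 09:55–15:40.
B, merged: 10:15–12:45, 13:00–14:20, 18:20–19:00.
A \ B = 08:00–08:20, 09:55–10:15, 12:45–13:00, 14:20–15:40.
Total: 20 min + 20 min + 15 min + 1 h 20 min = 2 h 15 min.

2 h 15 min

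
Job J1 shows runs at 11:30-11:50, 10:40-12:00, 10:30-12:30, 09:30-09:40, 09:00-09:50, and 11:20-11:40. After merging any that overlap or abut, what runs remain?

Sort by start: 09:00–09:50, 09:30–09:40, 10:30–12:30, 10:40–12:00, 11:20–11:40, 11:30–11:50.
09:30–09:40 overlaps/touches 09:00–09:50 → extend to 09:00–09:50.
10:30–12:30 is disjoint → start new block.
10:40–12:00 overlaps/touches 10:30–12:30 → extend to 10:30–12:30.
11:20–11:40 overlaps/touches 10:30–12:30 → extend to 10:30–12:30.
11:30–11:50 overlaps/touches 10:30–12:30 → extend to 10:30–12:30.

09:00–09:50, 10:30–12:30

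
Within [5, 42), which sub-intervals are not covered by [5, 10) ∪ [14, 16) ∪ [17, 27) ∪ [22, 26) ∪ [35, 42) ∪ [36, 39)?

[10, 14) ∪ [16, 17) ∪ [27, 35)

The merged coverage is [5, 10), [14, 16), [17, 27), [35, 42).
Complement within [5, 42): [10, 14), [16, 17), [27, 35).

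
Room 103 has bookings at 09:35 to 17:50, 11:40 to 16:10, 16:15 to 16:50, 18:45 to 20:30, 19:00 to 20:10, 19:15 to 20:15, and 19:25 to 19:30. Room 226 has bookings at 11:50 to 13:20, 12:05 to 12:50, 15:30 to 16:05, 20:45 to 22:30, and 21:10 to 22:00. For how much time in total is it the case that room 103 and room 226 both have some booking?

2 h 5 min

First set merges to 09:35-17:50, 18:45-20:30.
Second set merges to 11:50-13:20, 15:30-16:05, 20:45-22:30.
A ∩ B = 11:50-13:20, 15:30-16:05.
Total: 1 h 30 min + 35 min = 2 h 5 min.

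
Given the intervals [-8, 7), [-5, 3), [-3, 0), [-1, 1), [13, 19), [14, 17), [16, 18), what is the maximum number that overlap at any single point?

At -1, 4 of the intervals are simultaneously active.
No point has more.

4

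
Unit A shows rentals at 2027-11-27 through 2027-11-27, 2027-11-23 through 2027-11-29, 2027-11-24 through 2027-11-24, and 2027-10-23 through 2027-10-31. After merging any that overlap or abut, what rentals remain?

2027-10-23 through 2027-10-31, 2027-11-23 through 2027-11-29

Sort by start: 2027-10-23 through 2027-10-31, 2027-11-23 through 2027-11-29, 2027-11-24 through 2027-11-24, 2027-11-27 through 2027-11-27.
2027-11-23 through 2027-11-29 is disjoint → start new block.
2027-11-24 through 2027-11-24 overlaps/touches 2027-11-23 through 2027-11-29 → extend to 2027-11-23 through 2027-11-29.
2027-11-27 through 2027-11-27 overlaps/touches 2027-11-23 through 2027-11-29 → extend to 2027-11-23 through 2027-11-29.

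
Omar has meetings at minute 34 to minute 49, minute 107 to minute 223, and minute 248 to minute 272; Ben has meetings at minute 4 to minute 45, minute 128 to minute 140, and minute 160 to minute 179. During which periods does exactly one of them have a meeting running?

minute 4 to minute 34, minute 45 to minute 49, minute 107 to minute 128, minute 140 to minute 160, minute 179 to minute 223, minute 248 to minute 272

A but not B: minute 45 to minute 49, minute 107 to minute 128, minute 140 to minute 160, minute 179 to minute 223, minute 248 to minute 272.
B but not A: minute 4 to minute 34.
Combining gives A △ B.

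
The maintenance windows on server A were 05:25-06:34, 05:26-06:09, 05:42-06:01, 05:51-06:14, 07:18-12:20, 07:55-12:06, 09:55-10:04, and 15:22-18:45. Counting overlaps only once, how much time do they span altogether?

9 h 34 min

Merged: 05:25–06:34, 07:18–12:20, 15:22–18:45.
Lengths: 1 h 9 min + 5 h 2 min + 3 h 23 min = 9 h 34 min.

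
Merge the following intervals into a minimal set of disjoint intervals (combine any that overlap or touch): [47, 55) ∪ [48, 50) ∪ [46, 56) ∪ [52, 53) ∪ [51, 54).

[46, 56)

Sort by start: [46, 56), [47, 55), [48, 50), [51, 54), [52, 53).
[47, 55) overlaps/touches [46, 56) → extend to [46, 56).
[48, 50) overlaps/touches [46, 56) → extend to [46, 56).
[51, 54) overlaps/touches [46, 56) → extend to [46, 56).
[52, 53) overlaps/touches [46, 56) → extend to [46, 56).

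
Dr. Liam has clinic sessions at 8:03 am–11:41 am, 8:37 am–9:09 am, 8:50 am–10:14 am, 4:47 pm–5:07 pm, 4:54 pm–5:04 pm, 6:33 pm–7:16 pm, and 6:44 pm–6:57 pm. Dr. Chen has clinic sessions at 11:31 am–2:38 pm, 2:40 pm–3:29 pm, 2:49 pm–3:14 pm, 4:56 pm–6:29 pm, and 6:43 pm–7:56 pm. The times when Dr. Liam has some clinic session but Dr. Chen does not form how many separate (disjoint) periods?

3

Merge the first list: 8:03 am-11:41 am, 4:47 pm-5:07 pm, 6:33 pm-7:16 pm.
Merge the second list: 11:31 am-2:38 pm, 2:40 pm-3:29 pm, 4:56 pm-6:29 pm, 6:43 pm-7:56 pm.
A \ B = 8:03 am-11:31 am, 4:47 pm-4:56 pm, 6:33 pm-6:43 pm.
That is 3 disjoint pieces.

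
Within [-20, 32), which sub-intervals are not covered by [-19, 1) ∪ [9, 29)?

[-20, -19) ∪ [1, 9) ∪ [29, 32)

After merging, the occupied span is [-19, 1), [9, 29).
Gaps within [-20, 32): [-20, -19), [1, 9), [29, 32).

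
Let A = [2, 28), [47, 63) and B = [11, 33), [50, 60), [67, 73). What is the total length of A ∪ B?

A ∪ B = [2, 33), [47, 63), [67, 73).
Total: 31 + 16 + 6 = 53.

53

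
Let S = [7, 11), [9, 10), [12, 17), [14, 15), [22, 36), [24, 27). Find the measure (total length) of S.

23

Merged: [7, 11), [12, 17), [22, 36).
Lengths: 4 + 5 + 14 = 23.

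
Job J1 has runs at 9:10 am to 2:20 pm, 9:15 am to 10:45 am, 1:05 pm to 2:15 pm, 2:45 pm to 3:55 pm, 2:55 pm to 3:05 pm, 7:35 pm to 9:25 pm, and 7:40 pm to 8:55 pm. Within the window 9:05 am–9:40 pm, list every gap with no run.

9:05 am-9:10 am, 2:20 pm-2:45 pm, 3:55 pm-7:35 pm, 9:25 pm-9:40 pm

After merging, the occupied span is 9:10 am-2:20 pm, 2:45 pm-3:55 pm, 7:35 pm-9:25 pm.
Complement within 9:05 am-9:40 pm: 9:05 am-9:10 am, 2:20 pm-2:45 pm, 3:55 pm-7:35 pm, 9:25 pm-9:40 pm.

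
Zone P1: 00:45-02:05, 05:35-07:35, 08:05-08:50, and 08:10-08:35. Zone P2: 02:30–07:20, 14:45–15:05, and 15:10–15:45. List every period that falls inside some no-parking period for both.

First set merges to 00:45–02:05, 05:35–07:35, 08:05–08:50.
00:45–02:05 falls entirely outside B.
05:35–07:35 overlaps B on 05:35–07:20.
08:05–08:50 falls entirely outside B.

05:35–07:20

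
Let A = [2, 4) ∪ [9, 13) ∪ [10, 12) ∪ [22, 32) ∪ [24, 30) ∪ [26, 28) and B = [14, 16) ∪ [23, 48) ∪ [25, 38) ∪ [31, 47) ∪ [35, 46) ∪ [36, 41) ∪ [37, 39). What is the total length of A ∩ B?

A, merged: [2, 4), [9, 13), [22, 32).
B, merged: [14, 16), [23, 48).
A ∩ B = [23, 32).
Total: 9.

9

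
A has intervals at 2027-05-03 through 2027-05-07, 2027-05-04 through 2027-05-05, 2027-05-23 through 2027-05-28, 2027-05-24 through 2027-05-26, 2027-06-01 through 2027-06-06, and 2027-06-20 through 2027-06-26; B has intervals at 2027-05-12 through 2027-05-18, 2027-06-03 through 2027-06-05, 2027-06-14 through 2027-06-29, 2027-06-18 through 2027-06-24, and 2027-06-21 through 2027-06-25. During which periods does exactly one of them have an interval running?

Merge the first list: 2027-05-03 through 2027-05-07, 2027-05-23 through 2027-05-28, 2027-06-01 through 2027-06-06, 2027-06-20 through 2027-06-26.
Merge the second list: 2027-05-12 through 2027-05-18, 2027-06-03 through 2027-06-05, 2027-06-14 through 2027-06-29.
Only in the first: 2027-05-03 through 2027-05-07, 2027-05-23 through 2027-05-28, 2027-06-01 through 2027-06-02, 2027-06-06 through 2027-06-06.
Only in the second: 2027-05-12 through 2027-05-18, 2027-06-14 through 2027-06-19, 2027-06-27 through 2027-06-29.
Together these are the periods covered by exactly one.

2027-05-03 through 2027-05-07, 2027-05-12 through 2027-05-18, 2027-05-23 through 2027-05-28, 2027-06-01 through 2027-06-02, 2027-06-06 through 2027-06-06, 2027-06-14 through 2027-06-19, 2027-06-27 through 2027-06-29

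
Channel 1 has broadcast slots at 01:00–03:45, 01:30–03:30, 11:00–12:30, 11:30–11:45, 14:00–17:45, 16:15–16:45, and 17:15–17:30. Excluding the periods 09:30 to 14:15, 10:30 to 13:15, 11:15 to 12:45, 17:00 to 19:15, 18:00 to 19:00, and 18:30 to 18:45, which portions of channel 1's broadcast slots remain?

First set merges to 01:00–03:45, 11:00–12:30, 14:00–17:45.
Second set merges to 09:30–14:15, 17:00–19:15.
01:00–03:45 is untouched.
11:00–12:30 lies entirely inside B → drops out.
14:00–17:45 with B removed leaves 14:15–17:00.

01:00–03:45, 14:15–17:00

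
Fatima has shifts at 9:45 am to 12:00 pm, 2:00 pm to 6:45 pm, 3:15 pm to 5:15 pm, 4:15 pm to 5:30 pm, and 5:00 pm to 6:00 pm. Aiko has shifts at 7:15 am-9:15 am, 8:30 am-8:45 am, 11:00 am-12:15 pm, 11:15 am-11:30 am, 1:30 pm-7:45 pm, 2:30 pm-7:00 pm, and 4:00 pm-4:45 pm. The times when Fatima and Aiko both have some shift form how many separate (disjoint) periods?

Merge the first list: 9:45 am-12:00 pm, 2:00 pm-6:45 pm.
Merge the second list: 7:15 am-9:15 am, 11:00 am-12:15 pm, 1:30 pm-7:45 pm.
A ∩ B = 11:00 am-12:00 pm, 2:00 pm-6:45 pm.
That is 2 disjoint pieces.

2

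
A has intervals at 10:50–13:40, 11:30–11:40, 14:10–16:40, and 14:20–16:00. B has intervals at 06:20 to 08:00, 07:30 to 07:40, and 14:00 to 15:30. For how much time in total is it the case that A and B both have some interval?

First set merges to 10:50–13:40, 14:10–16:40.
Second set merges to 06:20–08:00, 14:00–15:30.
A ∩ B = 14:10–15:30.
Total: 1 h 20 min.

1 h 20 min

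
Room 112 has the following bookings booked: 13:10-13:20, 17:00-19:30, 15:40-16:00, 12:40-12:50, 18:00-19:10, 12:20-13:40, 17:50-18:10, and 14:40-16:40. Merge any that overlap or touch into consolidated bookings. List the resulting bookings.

12:20–13:40, 14:40–16:40, 17:00–19:30

Sort by start: 12:20–13:40, 12:40–12:50, 13:10–13:20, 14:40–16:40, 15:40–16:00, 17:00–19:30, 17:50–18:10, 18:00–19:10.
12:40–12:50 overlaps/touches 12:20–13:40 → extend to 12:20–13:40.
13:10–13:20 overlaps/touches 12:20–13:40 → extend to 12:20–13:40.
14:40–16:40 is disjoint → start new block.
15:40–16:00 overlaps/touches 14:40–16:40 → extend to 14:40–16:40.
17:00–19:30 is disjoint → start new block.
17:50–18:10 overlaps/touches 17:00–19:30 → extend to 17:00–19:30.
18:00–19:10 overlaps/touches 17:00–19:30 → extend to 17:00–19:30.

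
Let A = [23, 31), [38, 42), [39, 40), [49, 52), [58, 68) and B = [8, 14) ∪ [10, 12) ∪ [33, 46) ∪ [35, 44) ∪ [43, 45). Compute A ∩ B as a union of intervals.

[38, 42)

Merge the first list: [23, 31), [38, 42), [49, 52), [58, 68).
Merge the second list: [8, 14), [33, 46).
[23, 31): no overlap with the second set.
[38, 42) meets the second set on [38, 42).
[49, 52): no overlap with the second set.
[58, 68): no overlap with the second set.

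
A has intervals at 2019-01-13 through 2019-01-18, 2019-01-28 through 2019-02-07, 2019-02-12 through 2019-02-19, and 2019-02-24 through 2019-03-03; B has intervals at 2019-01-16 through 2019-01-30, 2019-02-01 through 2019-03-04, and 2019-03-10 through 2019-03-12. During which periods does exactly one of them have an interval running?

2019-01-13 through 2019-01-15, 2019-01-19 through 2019-01-27, 2019-01-31 through 2019-01-31, 2019-02-08 through 2019-02-11, 2019-02-20 through 2019-02-23, 2019-03-04 through 2019-03-04, 2019-03-10 through 2019-03-12

A \ B = 2019-01-13 through 2019-01-15, 2019-01-31 through 2019-01-31.
B \ A = 2019-01-19 through 2019-01-27, 2019-02-08 through 2019-02-11, 2019-02-20 through 2019-02-23, 2019-03-04 through 2019-03-04, 2019-03-10 through 2019-03-12.
Union of the two gives the symmetric difference.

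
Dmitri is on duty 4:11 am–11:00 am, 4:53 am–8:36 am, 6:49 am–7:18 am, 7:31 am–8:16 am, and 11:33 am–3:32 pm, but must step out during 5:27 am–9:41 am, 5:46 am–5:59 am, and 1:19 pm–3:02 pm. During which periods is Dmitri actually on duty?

4:11 am–5:27 am, 9:41 am–11:00 am, 11:33 am–1:19 pm, 3:02 pm–3:32 pm

Merge the first list: 4:11 am–11:00 am, 11:33 am–3:32 pm.
Merge the second list: 5:27 am–9:41 am, 1:19 pm–3:02 pm.
4:11 am–11:00 am \ B = 4:11 am–5:27 am, 9:41 am–11:00 am.
11:33 am–3:32 pm \ B = 11:33 am–1:19 pm, 3:02 pm–3:32 pm.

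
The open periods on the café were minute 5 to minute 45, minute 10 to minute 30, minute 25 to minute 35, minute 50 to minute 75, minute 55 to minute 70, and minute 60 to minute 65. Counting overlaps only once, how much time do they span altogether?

Merged: minute 5 to minute 45, minute 50 to minute 75.
Lengths: 40 minutes + 25 minutes = 65 minutes.

65 minutes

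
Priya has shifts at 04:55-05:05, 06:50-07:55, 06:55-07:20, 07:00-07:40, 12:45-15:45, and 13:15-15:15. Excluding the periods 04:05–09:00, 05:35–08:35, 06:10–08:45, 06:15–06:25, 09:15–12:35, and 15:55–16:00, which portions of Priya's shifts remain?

A, merged: 04:55–05:05, 06:50–07:55, 12:45–15:45.
B, merged: 04:05–09:00, 09:15–12:35, 15:55–16:00.
04:55–05:05: fully covered by B → removed.
06:50–07:55: fully covered by B → removed.
12:45–15:45: no B overlap → unchanged.

12:45–15:45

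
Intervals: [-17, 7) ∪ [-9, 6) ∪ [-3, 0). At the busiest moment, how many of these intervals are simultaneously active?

At -3, 3 of the intervals are simultaneously active.
No point has more.

3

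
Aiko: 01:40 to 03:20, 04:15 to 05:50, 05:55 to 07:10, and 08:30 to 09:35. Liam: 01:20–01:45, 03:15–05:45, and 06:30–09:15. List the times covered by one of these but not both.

01:20-01:40, 01:45-03:15, 03:20-04:15, 05:45-05:50, 05:55-06:30, 07:10-08:30, 09:15-09:35

A but not B: 01:45-03:15, 05:45-05:50, 05:55-06:30, 09:15-09:35.
B but not A: 01:20-01:40, 03:20-04:15, 07:10-08:30.
Combining gives A △ B.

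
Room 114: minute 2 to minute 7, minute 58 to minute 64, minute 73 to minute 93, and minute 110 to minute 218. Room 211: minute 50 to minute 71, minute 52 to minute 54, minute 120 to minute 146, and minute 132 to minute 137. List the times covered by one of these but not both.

minute 2 to minute 7, minute 50 to minute 58, minute 64 to minute 71, minute 73 to minute 93, minute 110 to minute 120, minute 146 to minute 218

Second set merges to minute 50 to minute 71, minute 120 to minute 146.
Only in the first: minute 2 to minute 7, minute 73 to minute 93, minute 110 to minute 120, minute 146 to minute 218.
Only in the second: minute 50 to minute 58, minute 64 to minute 71.
Together these are the periods covered by exactly one.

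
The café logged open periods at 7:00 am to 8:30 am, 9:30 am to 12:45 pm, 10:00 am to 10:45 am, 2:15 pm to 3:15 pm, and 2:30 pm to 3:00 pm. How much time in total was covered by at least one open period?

5 h 45 min

Merged: 7:00 am-8:30 am, 9:30 am-12:45 pm, 2:15 pm-3:15 pm.
Lengths: 1 h 30 min + 3 h 15 min + 1 h = 5 h 45 min.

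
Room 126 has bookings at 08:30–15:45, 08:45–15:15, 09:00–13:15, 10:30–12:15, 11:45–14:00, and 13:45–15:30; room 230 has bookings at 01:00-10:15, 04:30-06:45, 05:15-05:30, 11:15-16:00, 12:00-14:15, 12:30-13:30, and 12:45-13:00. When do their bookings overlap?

08:30–10:15, 11:15–15:45

First set merges to 08:30–15:45.
Second set merges to 01:00–10:15, 11:15–16:00.
08:30–15:45 overlaps B on 08:30–10:15, 11:15–15:45.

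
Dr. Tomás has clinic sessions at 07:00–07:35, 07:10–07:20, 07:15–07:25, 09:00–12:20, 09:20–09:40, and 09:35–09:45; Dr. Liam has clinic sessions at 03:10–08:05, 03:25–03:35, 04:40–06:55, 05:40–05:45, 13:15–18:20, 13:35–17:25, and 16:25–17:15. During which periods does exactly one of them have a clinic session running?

A, merged: 07:00-07:35, 09:00-12:20.
B, merged: 03:10-08:05, 13:15-18:20.
Only in the first: 09:00-12:20.
Only in the second: 03:10-07:00, 07:35-08:05, 13:15-18:20.
Together these are the periods covered by exactly one.

03:10-07:00, 07:35-08:05, 09:00-12:20, 13:15-18:20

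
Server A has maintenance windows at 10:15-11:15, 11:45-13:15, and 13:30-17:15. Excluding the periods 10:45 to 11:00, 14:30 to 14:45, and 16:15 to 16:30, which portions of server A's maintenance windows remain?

10:15–11:15 minus B → 10:15–10:45, 11:00–11:15.
11:45–13:15: no B overlap → unchanged.
13:30–17:15 minus B → 13:30–14:30, 14:45–16:15, 16:30–17:15.

10:15–10:45, 11:00–11:15, 11:45–13:15, 13:30–14:30, 14:45–16:15, 16:30–17:15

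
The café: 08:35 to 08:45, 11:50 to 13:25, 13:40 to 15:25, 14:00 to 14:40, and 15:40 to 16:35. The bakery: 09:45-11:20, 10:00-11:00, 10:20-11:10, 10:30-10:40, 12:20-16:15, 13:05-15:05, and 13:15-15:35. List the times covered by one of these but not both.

08:35-08:45, 09:45-11:20, 11:50-12:20, 13:25-13:40, 15:25-15:40, 16:15-16:35

A, merged: 08:35-08:45, 11:50-13:25, 13:40-15:25, 15:40-16:35.
B, merged: 09:45-11:20, 12:20-16:15.
A \ B = 08:35-08:45, 11:50-12:20, 16:15-16:35.
B \ A = 09:45-11:20, 13:25-13:40, 15:25-15:40.
Union of the two gives the symmetric difference.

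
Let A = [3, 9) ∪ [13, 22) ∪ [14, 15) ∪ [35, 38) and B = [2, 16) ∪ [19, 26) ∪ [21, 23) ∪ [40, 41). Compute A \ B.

[16, 19) ∪ [35, 38)

Merge the first list: [3, 9), [13, 22), [35, 38).
Merge the second list: [2, 16), [19, 26), [40, 41).
[3, 9) lies entirely inside B → drops out.
[13, 22) with B removed leaves [16, 19).
[35, 38) is untouched.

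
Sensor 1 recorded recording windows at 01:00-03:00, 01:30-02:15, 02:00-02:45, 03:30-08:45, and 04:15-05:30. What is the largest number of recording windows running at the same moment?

At 02:00, 3 of the intervals are simultaneously active.
No point has more.

3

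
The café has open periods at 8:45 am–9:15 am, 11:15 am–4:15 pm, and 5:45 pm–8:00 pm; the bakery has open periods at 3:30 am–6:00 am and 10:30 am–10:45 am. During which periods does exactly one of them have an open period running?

3:30 am-6:00 am, 8:45 am-9:15 am, 10:30 am-10:45 am, 11:15 am-4:15 pm, 5:45 pm-8:00 pm

A \ B = 8:45 am-9:15 am, 11:15 am-4:15 pm, 5:45 pm-8:00 pm.
B \ A = 3:30 am-6:00 am, 10:30 am-10:45 am.
Union of the two gives the symmetric difference.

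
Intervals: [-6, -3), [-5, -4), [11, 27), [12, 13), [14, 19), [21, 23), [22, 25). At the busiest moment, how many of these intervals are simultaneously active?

Sweep endpoints in order; track running count of active intervals.
Peak of 3 reached at 22.

3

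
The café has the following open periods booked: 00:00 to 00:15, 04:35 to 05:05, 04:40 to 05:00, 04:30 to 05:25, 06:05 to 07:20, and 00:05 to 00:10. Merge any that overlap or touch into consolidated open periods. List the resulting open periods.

00:00–00:15, 04:30–05:25, 06:05–07:20

Sort by start: 00:00–00:15, 00:05–00:10, 04:30–05:25, 04:35–05:05, 04:40–05:00, 06:05–07:20.
00:05–00:10 overlaps/touches 00:00–00:15 → extend to 00:00–00:15.
04:30–05:25 is disjoint → start new block.
04:35–05:05 overlaps/touches 04:30–05:25 → extend to 04:30–05:25.
04:40–05:00 overlaps/touches 04:30–05:25 → extend to 04:30–05:25.
06:05–07:20 is disjoint → start new block.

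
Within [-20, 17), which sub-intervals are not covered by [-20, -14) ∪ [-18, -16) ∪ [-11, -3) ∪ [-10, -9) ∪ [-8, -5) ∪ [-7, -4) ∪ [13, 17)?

[-14, -11) ∪ [-3, 13)

Covered (merged): [-20, -14), [-11, -3), [13, 17).
Complement within [-20, 17): [-14, -11), [-3, 13).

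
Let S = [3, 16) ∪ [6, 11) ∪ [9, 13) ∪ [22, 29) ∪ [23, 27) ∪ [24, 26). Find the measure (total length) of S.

20

Merged: [3, 16), [22, 29).
Lengths: 13 + 7 = 20.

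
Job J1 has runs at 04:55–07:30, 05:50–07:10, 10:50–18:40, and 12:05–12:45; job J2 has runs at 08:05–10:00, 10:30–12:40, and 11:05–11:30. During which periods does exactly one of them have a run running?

04:55-07:30, 08:05-10:00, 10:30-10:50, 12:40-18:40

Merge the first list: 04:55-07:30, 10:50-18:40.
Merge the second list: 08:05-10:00, 10:30-12:40.
A but not B: 04:55-07:30, 12:40-18:40.
B but not A: 08:05-10:00, 10:30-10:50.
Combining gives A △ B.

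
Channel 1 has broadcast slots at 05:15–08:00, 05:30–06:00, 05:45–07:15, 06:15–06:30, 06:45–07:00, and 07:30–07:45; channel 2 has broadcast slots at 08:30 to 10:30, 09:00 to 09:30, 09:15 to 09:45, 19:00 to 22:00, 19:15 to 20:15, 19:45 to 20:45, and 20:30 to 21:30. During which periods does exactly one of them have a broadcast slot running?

05:15–08:00, 08:30–10:30, 19:00–22:00

Merge the first list: 05:15–08:00.
Merge the second list: 08:30–10:30, 19:00–22:00.
A but not B: 05:15–08:00.
B but not A: 08:30–10:30, 19:00–22:00.
Combining gives A △ B.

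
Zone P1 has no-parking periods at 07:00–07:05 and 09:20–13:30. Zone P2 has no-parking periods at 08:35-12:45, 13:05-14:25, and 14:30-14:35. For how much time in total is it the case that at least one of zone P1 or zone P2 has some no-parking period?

6 h

A ∪ B = 07:00–07:05, 08:35–14:25, 14:30–14:35.
Total: 5 min + 5 h 50 min + 5 min = 6 h.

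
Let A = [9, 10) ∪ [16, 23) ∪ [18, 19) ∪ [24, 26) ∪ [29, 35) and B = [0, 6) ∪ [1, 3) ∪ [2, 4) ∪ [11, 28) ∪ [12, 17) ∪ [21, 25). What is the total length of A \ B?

7

A, merged: [9, 10), [16, 23), [24, 26), [29, 35).
B, merged: [0, 6), [11, 28).
A \ B = [9, 10), [29, 35).
Total: 1 + 6 = 7.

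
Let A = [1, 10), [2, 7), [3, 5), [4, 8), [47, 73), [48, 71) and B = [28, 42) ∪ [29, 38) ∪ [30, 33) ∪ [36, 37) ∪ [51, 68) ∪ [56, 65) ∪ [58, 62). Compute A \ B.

A, merged: [1, 10), [47, 73).
B, merged: [28, 42), [51, 68).
[1, 10): no B overlap → unchanged.
[47, 73) minus B → [47, 51), [68, 73).

[1, 10) ∪ [47, 51) ∪ [68, 73)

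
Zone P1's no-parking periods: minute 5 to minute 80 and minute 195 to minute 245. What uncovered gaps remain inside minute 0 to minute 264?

The merged coverage is minute 5 to minute 80, minute 195 to minute 245.
Uncovered inside minute 0 to minute 264: minute 0 to minute 5, minute 80 to minute 195, minute 245 to minute 264.

minute 0 to minute 5, minute 80 to minute 195, minute 245 to minute 264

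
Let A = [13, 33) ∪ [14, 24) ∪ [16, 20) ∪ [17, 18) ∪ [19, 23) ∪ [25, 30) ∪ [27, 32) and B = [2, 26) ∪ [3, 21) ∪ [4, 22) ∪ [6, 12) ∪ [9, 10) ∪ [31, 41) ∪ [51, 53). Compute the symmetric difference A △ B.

A, merged: [13, 33).
B, merged: [2, 26), [31, 41), [51, 53).
A but not B: [26, 31).
B but not A: [2, 13), [33, 41), [51, 53).
Combining gives A △ B.

[2, 13) ∪ [26, 31) ∪ [33, 41) ∪ [51, 53)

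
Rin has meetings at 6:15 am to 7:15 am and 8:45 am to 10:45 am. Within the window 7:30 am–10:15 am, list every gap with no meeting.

7:30 am-8:45 am

Covered (merged): 6:15 am-7:15 am, 8:45 am-10:45 am.
Gaps within 7:30 am-10:15 am: 7:30 am-8:45 am.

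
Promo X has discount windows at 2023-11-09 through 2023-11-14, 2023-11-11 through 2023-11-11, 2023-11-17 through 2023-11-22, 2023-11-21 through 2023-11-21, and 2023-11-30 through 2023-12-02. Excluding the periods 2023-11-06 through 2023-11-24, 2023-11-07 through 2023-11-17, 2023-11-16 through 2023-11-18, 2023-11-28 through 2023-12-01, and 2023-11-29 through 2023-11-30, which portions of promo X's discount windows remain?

2023-12-02 through 2023-12-02

A, merged: 2023-11-09 through 2023-11-14, 2023-11-17 through 2023-11-22, 2023-11-30 through 2023-12-02.
B, merged: 2023-11-06 through 2023-11-24, 2023-11-28 through 2023-12-01.
2023-11-09 through 2023-11-14: fully covered by B → removed.
2023-11-17 through 2023-11-22: fully covered by B → removed.
2023-11-30 through 2023-12-02 minus B → 2023-12-02 through 2023-12-02.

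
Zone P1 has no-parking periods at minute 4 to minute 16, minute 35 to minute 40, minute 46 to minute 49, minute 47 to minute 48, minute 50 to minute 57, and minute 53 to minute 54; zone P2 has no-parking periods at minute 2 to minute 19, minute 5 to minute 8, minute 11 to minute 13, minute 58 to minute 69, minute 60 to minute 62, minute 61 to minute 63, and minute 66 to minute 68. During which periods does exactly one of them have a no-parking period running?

minute 2 to minute 4, minute 16 to minute 19, minute 35 to minute 40, minute 46 to minute 49, minute 50 to minute 57, minute 58 to minute 69

A, merged: minute 4 to minute 16, minute 35 to minute 40, minute 46 to minute 49, minute 50 to minute 57.
B, merged: minute 2 to minute 19, minute 58 to minute 69.
A but not B: minute 35 to minute 40, minute 46 to minute 49, minute 50 to minute 57.
B but not A: minute 2 to minute 4, minute 16 to minute 19, minute 58 to minute 69.
Combining gives A △ B.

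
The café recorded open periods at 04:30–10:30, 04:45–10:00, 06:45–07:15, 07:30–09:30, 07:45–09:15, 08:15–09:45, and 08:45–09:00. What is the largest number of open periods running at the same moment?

Walk the sorted start/end points keeping a running depth.
The depth first hits 6 at 08:45.

6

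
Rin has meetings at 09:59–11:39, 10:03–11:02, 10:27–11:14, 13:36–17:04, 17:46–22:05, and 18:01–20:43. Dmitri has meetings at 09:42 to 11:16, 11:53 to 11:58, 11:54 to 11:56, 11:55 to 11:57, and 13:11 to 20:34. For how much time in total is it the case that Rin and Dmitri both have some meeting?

7 h 33 min

Merge the first list: 09:59-11:39, 13:36-17:04, 17:46-22:05.
Merge the second list: 09:42-11:16, 11:53-11:58, 13:11-20:34.
A ∩ B = 09:59-11:16, 13:36-17:04, 17:46-20:34.
Total: 1 h 17 min + 3 h 28 min + 2 h 48 min = 7 h 33 min.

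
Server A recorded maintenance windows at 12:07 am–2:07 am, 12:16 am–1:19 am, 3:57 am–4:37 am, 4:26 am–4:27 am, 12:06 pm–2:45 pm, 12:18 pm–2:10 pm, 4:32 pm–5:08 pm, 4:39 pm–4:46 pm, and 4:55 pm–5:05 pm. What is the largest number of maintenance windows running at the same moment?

At 12:16 am, 2 of the intervals are simultaneously active.
No point has more.

2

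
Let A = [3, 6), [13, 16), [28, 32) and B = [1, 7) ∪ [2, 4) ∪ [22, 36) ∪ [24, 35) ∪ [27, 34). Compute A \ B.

Second set merges to [1, 7), [22, 36).
[3, 6): fully covered by B → removed.
[13, 16): no B overlap → unchanged.
[28, 32): fully covered by B → removed.

[13, 16)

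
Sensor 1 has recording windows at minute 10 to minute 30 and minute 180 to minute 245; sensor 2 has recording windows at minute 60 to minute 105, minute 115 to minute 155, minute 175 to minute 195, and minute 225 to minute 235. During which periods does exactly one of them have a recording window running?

A but not B: minute 10 to minute 30, minute 195 to minute 225, minute 235 to minute 245.
B but not A: minute 60 to minute 105, minute 115 to minute 155, minute 175 to minute 180.
Combining gives A △ B.

minute 10 to minute 30, minute 60 to minute 105, minute 115 to minute 155, minute 175 to minute 180, minute 195 to minute 225, minute 235 to minute 245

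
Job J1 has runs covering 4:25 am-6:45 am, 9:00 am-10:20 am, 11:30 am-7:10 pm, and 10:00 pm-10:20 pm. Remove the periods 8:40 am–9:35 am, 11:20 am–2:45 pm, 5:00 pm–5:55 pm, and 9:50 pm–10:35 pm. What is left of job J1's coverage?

4:25 am-6:45 am is untouched.
9:00 am-10:20 am with B removed leaves 9:35 am-10:20 am.
11:30 am-7:10 pm with B removed leaves 2:45 pm-5:00 pm, 5:55 pm-7:10 pm.
10:00 pm-10:20 pm lies entirely inside B → drops out.

4:25 am-6:45 am, 9:35 am-10:20 am, 2:45 pm-5:00 pm, 5:55 pm-7:10 pm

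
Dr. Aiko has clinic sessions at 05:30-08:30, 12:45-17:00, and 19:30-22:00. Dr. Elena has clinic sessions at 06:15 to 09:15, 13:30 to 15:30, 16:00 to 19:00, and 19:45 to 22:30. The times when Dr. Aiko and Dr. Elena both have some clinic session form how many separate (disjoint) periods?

A ∩ B = 06:15–08:30, 13:30–15:30, 16:00–17:00, 19:45–22:00.
That is 4 disjoint pieces.

4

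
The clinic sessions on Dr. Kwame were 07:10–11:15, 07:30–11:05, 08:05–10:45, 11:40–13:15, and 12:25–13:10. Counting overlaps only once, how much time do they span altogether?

5 h 40 min

Merged: 07:10–11:15, 11:40–13:15.
Lengths: 4 h 5 min + 1 h 35 min = 5 h 40 min.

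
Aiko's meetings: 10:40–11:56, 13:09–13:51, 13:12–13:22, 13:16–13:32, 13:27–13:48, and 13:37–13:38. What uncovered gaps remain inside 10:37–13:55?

10:37–10:40, 11:56–13:09, 13:51–13:55

Covered (merged): 10:40–11:56, 13:09–13:51.
Gaps within 10:37–13:55: 10:37–10:40, 11:56–13:09, 13:51–13:55.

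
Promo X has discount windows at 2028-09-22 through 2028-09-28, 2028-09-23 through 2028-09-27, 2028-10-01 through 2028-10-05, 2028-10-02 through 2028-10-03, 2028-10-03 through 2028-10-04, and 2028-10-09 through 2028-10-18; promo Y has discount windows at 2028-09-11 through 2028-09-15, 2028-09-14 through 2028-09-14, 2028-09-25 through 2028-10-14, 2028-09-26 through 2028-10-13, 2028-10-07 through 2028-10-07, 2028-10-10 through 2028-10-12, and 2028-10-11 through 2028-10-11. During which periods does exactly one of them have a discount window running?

First set merges to 2028-09-22 through 2028-09-28, 2028-10-01 through 2028-10-05, 2028-10-09 through 2028-10-18.
Second set merges to 2028-09-11 through 2028-09-15, 2028-09-25 through 2028-10-14.
A \ B = 2028-09-22 through 2028-09-24, 2028-10-15 through 2028-10-18.
B \ A = 2028-09-11 through 2028-09-15, 2028-09-29 through 2028-09-30, 2028-10-06 through 2028-10-08.
Union of the two gives the symmetric difference.

2028-09-11 through 2028-09-15, 2028-09-22 through 2028-09-24, 2028-09-29 through 2028-09-30, 2028-10-06 through 2028-10-08, 2028-10-15 through 2028-10-18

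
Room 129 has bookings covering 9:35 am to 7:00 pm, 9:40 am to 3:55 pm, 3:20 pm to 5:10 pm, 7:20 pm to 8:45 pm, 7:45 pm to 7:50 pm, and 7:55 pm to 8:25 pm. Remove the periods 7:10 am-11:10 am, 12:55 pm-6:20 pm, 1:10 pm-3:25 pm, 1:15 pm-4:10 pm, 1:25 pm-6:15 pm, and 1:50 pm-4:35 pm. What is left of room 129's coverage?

Merge the first list: 9:35 am-7:00 pm, 7:20 pm-8:45 pm.
Merge the second list: 7:10 am-11:10 am, 12:55 pm-6:20 pm.
9:35 am-7:00 pm \ B = 11:10 am-12:55 pm, 6:20 pm-7:00 pm.
7:20 pm-8:45 pm: nothing removed.

11:10 am-12:55 pm, 6:20 pm-7:00 pm, 7:20 pm-8:45 pm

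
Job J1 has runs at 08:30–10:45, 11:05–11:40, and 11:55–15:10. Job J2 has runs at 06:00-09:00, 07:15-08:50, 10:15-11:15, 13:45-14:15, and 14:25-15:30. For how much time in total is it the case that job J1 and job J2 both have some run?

B, merged: 06:00-09:00, 10:15-11:15, 13:45-14:15, 14:25-15:30.
A ∩ B = 08:30-09:00, 10:15-10:45, 11:05-11:15, 13:45-14:15, 14:25-15:10.
Total: 30 min + 30 min + 10 min + 30 min + 45 min = 2 h 25 min.

2 h 25 min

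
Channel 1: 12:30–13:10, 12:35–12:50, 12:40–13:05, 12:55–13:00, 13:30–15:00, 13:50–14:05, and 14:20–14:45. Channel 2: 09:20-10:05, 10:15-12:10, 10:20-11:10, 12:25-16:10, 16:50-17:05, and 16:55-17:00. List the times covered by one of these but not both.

Merge the first list: 12:30–13:10, 13:30–15:00.
Merge the second list: 09:20–10:05, 10:15–12:10, 12:25–16:10, 16:50–17:05.
Only in the first: none.
Only in the second: 09:20–10:05, 10:15–12:10, 12:25–12:30, 13:10–13:30, 15:00–16:10, 16:50–17:05.
Together these are the periods covered by exactly one.

09:20–10:05, 10:15–12:10, 12:25–12:30, 13:10–13:30, 15:00–16:10, 16:50–17:05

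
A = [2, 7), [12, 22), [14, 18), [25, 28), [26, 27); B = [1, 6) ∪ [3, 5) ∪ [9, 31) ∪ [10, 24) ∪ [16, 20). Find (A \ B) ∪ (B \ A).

Merge the first list: [2, 7), [12, 22), [25, 28).
Merge the second list: [1, 6), [9, 31).
Only in the first: [6, 7).
Only in the second: [1, 2), [9, 12), [22, 25), [28, 31).
Together these are the periods covered by exactly one.

[1, 2) ∪ [6, 7) ∪ [9, 12) ∪ [22, 25) ∪ [28, 31)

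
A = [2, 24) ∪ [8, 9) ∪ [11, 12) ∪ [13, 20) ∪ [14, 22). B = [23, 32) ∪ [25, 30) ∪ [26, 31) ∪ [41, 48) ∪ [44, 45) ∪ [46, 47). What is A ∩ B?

Merge the first list: [2, 24).
Merge the second list: [23, 32), [41, 48).
[2, 24) ∩ B → [23, 24).

[23, 24)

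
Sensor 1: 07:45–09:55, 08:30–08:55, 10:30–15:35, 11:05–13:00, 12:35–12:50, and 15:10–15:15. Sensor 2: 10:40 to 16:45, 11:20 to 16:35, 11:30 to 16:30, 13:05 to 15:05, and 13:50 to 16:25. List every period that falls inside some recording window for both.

10:40–15:35

A, merged: 07:45–09:55, 10:30–15:35.
B, merged: 10:40–16:45.
07:45–09:55 meets no B interval.
10:30–15:35 ∩ B → 10:40–15:35.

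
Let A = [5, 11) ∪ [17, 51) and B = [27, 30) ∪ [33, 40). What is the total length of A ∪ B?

40

A ∪ B = [5, 11), [17, 51).
Total: 6 + 34 = 40.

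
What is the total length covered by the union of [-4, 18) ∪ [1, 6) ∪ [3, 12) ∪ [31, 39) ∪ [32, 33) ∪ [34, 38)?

30

Merged: [-4, 18), [31, 39).
Lengths: 22 + 8 = 30.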